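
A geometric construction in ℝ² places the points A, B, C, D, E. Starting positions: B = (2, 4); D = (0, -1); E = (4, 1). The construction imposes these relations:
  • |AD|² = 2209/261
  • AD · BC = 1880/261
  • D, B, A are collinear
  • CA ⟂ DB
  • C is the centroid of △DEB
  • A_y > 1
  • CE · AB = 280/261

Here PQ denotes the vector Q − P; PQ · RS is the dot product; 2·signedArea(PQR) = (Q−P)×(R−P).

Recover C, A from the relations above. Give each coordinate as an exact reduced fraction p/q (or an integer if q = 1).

A = (94/87, 148/87)
C = (2, 4/3)

1. C_x = 2  [C is the centroid of △DEB]
2. C_y = 4/3  [C is the centroid of △DEB]
   → C = (2, 4/3)
3. A_x = 94/87  [D, B, A are collinear ∩ CA ⟂ DB]
4. A_y = 148/87  [D, B, A are collinear ∩ CA ⟂ DB]
   → A = (94/87, 148/87)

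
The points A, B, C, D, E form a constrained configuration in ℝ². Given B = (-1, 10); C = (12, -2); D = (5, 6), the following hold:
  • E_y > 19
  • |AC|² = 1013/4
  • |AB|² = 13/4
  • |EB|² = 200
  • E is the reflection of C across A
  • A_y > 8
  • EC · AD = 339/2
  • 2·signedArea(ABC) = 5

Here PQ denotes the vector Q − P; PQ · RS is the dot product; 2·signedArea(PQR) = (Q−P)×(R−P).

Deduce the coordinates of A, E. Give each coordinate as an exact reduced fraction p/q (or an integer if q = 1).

A = (1/2, 9)
E = (-11, 20)

1. A_x = 1/2  [line 12·x + 13·y + -123 = 0 ∩ |AC|² = 1013/4]
2. A_y = 9  [line 12·x + 13·y + -123 = 0 ∩ |AC|² = 1013/4]
   → A = (1/2, 9)
3. E_x = -11  [E is the reflection of C across A]
4. E_y = 20  [E is the reflection of C across A]
   → E = (-11, 20)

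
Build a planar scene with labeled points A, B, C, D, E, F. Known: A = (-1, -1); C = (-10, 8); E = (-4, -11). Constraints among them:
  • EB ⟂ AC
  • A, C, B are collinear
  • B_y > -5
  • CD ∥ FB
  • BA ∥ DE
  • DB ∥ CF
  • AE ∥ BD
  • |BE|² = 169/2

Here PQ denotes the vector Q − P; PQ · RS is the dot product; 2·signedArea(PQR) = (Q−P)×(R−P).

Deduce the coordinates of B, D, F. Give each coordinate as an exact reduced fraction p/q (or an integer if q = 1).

B = (5/2, -9/2)
D = (-1/2, -29/2)
F = (-7, 18)

1. B_x = 5/2  [A, C, B are collinear ∩ EB ⟂ AC]
2. B_y = -9/2  [A, C, B are collinear ∩ EB ⟂ AC]
   → B = (5/2, -9/2)
3. D_x = -1/2  [BA ∥ DE ∩ AE ∥ BD]
4. D_y = -29/2  [BA ∥ DE ∩ AE ∥ BD]
   → D = (-1/2, -29/2)
5. F_x = -7  [CD ∥ FB ∩ DB ∥ CF]
6. F_y = 18  [CD ∥ FB ∩ DB ∥ CF]
   → F = (-7, 18)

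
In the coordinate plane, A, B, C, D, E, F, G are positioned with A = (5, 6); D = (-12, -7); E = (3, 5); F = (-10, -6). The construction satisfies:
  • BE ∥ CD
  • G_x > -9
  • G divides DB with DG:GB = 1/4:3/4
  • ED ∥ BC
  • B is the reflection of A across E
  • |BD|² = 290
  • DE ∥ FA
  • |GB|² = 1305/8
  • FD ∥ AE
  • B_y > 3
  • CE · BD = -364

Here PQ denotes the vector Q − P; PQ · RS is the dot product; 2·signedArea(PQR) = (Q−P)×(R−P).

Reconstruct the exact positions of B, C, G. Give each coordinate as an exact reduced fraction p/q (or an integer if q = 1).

1. B_x = 1  [B is the reflection of A across E]
2. B_y = 4  [B is the reflection of A across E]
   → B = (1, 4)
3. C_x = -14  [BE ∥ CD ∩ ED ∥ BC]
4. C_y = -8  [BE ∥ CD ∩ ED ∥ BC]
   → C = (-14, -8)
5. G_x = -35/4  [G divides DB with DG:GB = 1/4:3/4]
6. G_y = -17/4  [G divides DB with DG:GB = 1/4:3/4]
   → G = (-35/4, -17/4)

B = (1, 4)
C = (-14, -8)
G = (-35/4, -17/4)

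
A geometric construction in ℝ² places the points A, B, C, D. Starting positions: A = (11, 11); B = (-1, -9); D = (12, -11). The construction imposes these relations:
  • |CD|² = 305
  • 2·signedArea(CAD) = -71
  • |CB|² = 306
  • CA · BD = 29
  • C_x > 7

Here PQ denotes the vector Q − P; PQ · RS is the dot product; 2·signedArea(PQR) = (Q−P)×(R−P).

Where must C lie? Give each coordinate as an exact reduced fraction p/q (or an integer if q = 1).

1. C_x = 8  [CA · BD = 29 ∩ 2·signedArea(CAD) = -71]
2. C_y = 6  [CA · BD = 29 ∩ 2·signedArea(CAD) = -71]
   → C = (8, 6)

C = (8, 6)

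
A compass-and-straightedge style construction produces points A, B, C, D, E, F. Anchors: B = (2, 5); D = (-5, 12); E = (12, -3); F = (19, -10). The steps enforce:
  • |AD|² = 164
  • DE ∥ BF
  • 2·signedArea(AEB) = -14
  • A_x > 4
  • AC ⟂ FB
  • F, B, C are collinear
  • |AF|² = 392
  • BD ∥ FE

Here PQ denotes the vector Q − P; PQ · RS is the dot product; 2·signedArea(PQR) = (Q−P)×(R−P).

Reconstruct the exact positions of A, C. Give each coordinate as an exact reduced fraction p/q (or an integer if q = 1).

A = (5, 4)
C = (1075/257, 790/257)

1. A_x = 5  [line -8·x + -10·y + 80 = 0 ∩ |AD|² = 164]
2. A_y = 4  [line -8·x + -10·y + 80 = 0 ∩ |AD|² = 164]
   → A = (5, 4)
3. C_x = 1075/257  [F, B, C are collinear ∩ AC ⟂ FB]
4. C_y = 790/257  [F, B, C are collinear ∩ AC ⟂ FB]
   → C = (1075/257, 790/257)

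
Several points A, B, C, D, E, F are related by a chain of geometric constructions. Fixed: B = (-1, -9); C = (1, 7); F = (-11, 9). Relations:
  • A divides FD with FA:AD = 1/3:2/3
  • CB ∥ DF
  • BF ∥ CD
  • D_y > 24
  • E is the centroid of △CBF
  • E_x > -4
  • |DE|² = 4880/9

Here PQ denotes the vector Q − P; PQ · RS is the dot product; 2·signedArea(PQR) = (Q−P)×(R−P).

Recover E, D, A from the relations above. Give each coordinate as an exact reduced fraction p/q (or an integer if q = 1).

A = (-31/3, 43/3)
D = (-9, 25)
E = (-11/3, 7/3)

1. E_x = -11/3  [E is the centroid of △CBF]
2. E_y = 7/3  [E is the centroid of △CBF]
   → E = (-11/3, 7/3)
3. D_x = -9  [CB ∥ DF ∩ BF ∥ CD]
4. D_y = 25  [CB ∥ DF ∩ BF ∥ CD]
   → D = (-9, 25)
5. A_x = -31/3  [A divides FD with FA:AD = 1/3:2/3]
6. A_y = 43/3  [A divides FD with FA:AD = 1/3:2/3]
   → A = (-31/3, 43/3)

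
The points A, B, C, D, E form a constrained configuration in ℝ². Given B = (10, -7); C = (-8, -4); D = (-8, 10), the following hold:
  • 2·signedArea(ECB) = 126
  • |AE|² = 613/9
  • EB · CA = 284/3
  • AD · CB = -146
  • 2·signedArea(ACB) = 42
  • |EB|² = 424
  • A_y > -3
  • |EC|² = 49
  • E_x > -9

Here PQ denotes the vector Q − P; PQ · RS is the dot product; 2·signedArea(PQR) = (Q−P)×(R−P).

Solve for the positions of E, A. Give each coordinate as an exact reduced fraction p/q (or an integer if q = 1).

1. A_x = -2  [2·signedArea(ACB) = 42 ∩ AD · CB = -146]
2. A_y = -8/3  [2·signedArea(ACB) = 42 ∩ AD · CB = -146]
   → A = (-2, -8/3)
3. E_x = -8  [2·signedArea(ECB) = 126 ∩ EB · CA = 284/3]
4. E_y = 3  [2·signedArea(ECB) = 126 ∩ EB · CA = 284/3]
   → E = (-8, 3)

A = (-2, -8/3)
E = (-8, 3)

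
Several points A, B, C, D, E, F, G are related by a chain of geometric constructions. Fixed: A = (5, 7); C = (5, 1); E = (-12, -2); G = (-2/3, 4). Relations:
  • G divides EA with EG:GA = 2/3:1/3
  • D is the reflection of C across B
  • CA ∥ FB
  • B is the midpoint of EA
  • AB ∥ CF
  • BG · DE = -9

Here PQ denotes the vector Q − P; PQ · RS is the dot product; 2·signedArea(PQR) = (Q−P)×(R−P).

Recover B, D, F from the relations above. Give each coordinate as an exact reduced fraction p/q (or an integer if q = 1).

B = (-7/2, 5/2)
D = (-12, 4)
F = (-7/2, -7/2)

1. B_x = -7/2  [B is the midpoint of EA]
2. B_y = 5/2  [B is the midpoint of EA]
   → B = (-7/2, 5/2)
3. D_x = -12  [D is the reflection of C across B]
4. D_y = 4  [D is the reflection of C across B]
   → D = (-12, 4)
5. F_x = -7/2  [CA ∥ FB ∩ AB ∥ CF]
6. F_y = -7/2  [CA ∥ FB ∩ AB ∥ CF]
   → F = (-7/2, -7/2)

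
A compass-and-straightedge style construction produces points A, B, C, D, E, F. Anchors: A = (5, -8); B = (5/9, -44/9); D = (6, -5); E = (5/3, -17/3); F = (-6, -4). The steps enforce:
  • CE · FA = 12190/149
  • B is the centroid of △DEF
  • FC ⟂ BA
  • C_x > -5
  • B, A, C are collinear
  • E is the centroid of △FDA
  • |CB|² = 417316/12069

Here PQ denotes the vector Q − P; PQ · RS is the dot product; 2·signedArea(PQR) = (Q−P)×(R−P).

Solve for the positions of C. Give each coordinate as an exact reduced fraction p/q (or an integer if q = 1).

C = (-635/149, -226/149)

1. C_x = -635/149  [B, A, C are collinear ∩ FC ⟂ BA]
2. C_y = -226/149  [B, A, C are collinear ∩ FC ⟂ BA]
   → C = (-635/149, -226/149)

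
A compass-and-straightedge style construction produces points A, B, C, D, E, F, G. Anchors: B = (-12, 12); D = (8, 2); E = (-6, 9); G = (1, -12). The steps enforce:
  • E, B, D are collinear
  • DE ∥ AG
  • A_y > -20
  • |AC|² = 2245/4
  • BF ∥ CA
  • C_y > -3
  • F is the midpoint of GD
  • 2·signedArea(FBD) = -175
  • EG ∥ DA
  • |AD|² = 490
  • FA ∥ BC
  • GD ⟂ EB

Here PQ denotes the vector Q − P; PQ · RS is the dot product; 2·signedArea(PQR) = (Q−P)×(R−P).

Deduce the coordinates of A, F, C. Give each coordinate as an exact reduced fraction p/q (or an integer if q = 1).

A = (15, -19)
C = (-3/2, -2)
F = (9/2, -5)

1. A_x = 15  [DE ∥ AG ∩ EG ∥ DA]
2. A_y = -19  [DE ∥ AG ∩ EG ∥ DA]
   → A = (15, -19)
3. F_x = 9/2  [F is the midpoint of GD]
4. F_y = -5  [F is the midpoint of GD]
   → F = (9/2, -5)
5. C_x = -3/2  [BF ∥ CA ∩ FA ∥ BC]
6. C_y = -2  [BF ∥ CA ∩ FA ∥ BC]
   → C = (-3/2, -2)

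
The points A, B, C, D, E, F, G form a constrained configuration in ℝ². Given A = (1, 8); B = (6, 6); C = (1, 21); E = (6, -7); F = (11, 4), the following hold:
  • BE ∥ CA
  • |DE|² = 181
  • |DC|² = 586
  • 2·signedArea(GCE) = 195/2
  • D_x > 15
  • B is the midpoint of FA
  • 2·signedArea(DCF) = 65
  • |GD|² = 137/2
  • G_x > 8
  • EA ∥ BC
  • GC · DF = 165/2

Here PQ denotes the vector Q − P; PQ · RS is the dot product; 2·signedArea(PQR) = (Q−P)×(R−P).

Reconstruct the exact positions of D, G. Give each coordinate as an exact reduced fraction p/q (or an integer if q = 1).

D = (16, 2)
G = (17/2, -3/2)

1. D_x = 16  [line 17·x + 10·y + -292 = 0 ∩ |DC|² = 586]
2. D_y = 2  [line 17·x + 10·y + -292 = 0 ∩ |DC|² = 586]
   → D = (16, 2)
3. G_x = 17/2  [2·signedArea(GCE) = 195/2 ∩ GC · DF = 165/2]
4. G_y = -3/2  [2·signedArea(GCE) = 195/2 ∩ GC · DF = 165/2]
   → G = (17/2, -3/2)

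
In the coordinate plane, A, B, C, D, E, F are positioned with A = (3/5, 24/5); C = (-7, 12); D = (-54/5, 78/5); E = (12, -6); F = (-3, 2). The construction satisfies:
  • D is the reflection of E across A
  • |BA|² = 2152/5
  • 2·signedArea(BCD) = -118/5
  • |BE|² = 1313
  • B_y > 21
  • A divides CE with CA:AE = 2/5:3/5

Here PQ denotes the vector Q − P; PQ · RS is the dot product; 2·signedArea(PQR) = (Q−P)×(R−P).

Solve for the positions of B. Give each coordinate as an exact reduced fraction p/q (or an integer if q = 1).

1. B_x = -11  [line -18/5·x + -19/5·y + 44 = 0 ∩ |BA|² = 2152/5]
2. B_y = 22  [line -18/5·x + -19/5·y + 44 = 0 ∩ |BA|² = 2152/5]
   → B = (-11, 22)

B = (-11, 22)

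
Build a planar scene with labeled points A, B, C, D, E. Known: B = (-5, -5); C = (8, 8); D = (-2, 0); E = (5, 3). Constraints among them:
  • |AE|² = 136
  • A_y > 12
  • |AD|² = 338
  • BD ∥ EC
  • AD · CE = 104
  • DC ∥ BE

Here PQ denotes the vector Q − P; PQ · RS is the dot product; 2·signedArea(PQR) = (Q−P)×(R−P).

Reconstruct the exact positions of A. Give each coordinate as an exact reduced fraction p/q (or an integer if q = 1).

1. A_x = 11  [line 3·x + 5·y + -98 = 0 ∩ |AE|² = 136]
2. A_y = 13  [line 3·x + 5·y + -98 = 0 ∩ |AE|² = 136]
   → A = (11, 13)

A = (11, 13)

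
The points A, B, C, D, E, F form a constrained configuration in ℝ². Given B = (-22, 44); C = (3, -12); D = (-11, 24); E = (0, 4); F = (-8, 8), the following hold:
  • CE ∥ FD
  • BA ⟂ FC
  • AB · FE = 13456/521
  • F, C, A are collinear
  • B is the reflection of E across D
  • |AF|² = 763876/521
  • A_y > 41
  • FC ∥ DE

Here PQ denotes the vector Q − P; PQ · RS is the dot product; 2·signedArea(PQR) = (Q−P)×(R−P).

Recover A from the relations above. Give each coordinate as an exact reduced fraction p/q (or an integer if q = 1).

A = (-13782/521, 21648/521)

1. A_x = -13782/521  [F, C, A are collinear ∩ BA ⟂ FC]
2. A_y = 21648/521  [F, C, A are collinear ∩ BA ⟂ FC]
   → A = (-13782/521, 21648/521)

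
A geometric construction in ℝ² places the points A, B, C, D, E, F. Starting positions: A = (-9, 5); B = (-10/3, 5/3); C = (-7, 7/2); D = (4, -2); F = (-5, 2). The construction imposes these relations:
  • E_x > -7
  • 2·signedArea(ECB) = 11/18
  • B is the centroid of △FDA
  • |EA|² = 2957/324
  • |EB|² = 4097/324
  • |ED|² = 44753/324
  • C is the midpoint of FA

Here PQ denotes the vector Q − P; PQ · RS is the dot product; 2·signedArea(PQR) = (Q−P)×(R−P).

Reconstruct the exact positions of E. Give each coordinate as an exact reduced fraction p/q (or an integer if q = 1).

1. E_x = -58/9  [line 11/6·x + 11/3·y + -11/18 = 0 ∩ |EA|² = 2957/324]
2. E_y = 61/18  [line 11/6·x + 11/3·y + -11/18 = 0 ∩ |EA|² = 2957/324]
   → E = (-58/9, 61/18)

E = (-58/9, 61/18)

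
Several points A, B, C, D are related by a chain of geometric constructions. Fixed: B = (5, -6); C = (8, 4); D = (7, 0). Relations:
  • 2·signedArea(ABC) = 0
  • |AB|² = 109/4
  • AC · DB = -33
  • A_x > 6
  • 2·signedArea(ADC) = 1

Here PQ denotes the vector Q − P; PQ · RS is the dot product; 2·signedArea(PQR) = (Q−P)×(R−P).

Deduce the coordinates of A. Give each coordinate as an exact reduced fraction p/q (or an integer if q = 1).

A = (13/2, -1)

1. A_x = 13/2  [2·signedArea(ABC) = 0 ∩ 2·signedArea(ADC) = 1]
2. A_y = -1  [2·signedArea(ABC) = 0 ∩ 2·signedArea(ADC) = 1]
   → A = (13/2, -1)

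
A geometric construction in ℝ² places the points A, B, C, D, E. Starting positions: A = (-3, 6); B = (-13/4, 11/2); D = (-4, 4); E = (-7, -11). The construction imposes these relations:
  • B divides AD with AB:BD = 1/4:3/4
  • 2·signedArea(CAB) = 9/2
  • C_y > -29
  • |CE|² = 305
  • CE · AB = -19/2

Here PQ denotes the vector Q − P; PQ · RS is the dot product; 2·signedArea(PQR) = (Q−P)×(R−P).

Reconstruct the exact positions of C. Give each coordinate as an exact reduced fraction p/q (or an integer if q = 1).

C = (-11, -28)

1. C_x = -11  [2·signedArea(CAB) = 9/2 ∩ CE · AB = -19/2]
2. C_y = -28  [2·signedArea(CAB) = 9/2 ∩ CE · AB = -19/2]
   → C = (-11, -28)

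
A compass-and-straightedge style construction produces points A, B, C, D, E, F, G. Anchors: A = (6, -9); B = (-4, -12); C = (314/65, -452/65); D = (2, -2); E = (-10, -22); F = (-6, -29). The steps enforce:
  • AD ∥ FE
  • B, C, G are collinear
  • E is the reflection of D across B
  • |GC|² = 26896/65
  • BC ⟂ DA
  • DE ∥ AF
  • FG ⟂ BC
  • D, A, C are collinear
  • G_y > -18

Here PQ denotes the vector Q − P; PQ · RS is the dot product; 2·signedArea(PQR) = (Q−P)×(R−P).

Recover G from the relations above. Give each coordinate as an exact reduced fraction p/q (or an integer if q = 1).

G = (-834/65, -1108/65)

1. G_x = -834/65  [B, C, G are collinear ∩ FG ⟂ BC]
2. G_y = -1108/65  [B, C, G are collinear ∩ FG ⟂ BC]
   → G = (-834/65, -1108/65)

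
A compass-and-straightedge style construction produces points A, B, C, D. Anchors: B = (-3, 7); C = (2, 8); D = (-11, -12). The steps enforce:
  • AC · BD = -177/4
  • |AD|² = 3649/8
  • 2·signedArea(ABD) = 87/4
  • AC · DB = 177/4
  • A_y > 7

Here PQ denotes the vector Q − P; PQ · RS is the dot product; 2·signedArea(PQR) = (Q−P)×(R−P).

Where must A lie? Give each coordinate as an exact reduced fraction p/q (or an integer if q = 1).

1. A_x = -7/4  [2·signedArea(ABD) = 87/4 ∩ AC · BD = -177/4]
2. A_y = 29/4  [2·signedArea(ABD) = 87/4 ∩ AC · BD = -177/4]
   → A = (-7/4, 29/4)

A = (-7/4, 29/4)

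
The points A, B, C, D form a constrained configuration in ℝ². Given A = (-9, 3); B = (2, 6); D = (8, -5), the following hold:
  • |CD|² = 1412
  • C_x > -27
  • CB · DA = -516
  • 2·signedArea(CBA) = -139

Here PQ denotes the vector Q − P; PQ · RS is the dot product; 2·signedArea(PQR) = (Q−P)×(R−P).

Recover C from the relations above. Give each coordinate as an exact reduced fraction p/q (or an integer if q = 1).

C = (-26, 11)

1. C_x = -26  [2·signedArea(CBA) = -139 ∩ CB · DA = -516]
2. C_y = 11  [2·signedArea(CBA) = -139 ∩ CB · DA = -516]
   → C = (-26, 11)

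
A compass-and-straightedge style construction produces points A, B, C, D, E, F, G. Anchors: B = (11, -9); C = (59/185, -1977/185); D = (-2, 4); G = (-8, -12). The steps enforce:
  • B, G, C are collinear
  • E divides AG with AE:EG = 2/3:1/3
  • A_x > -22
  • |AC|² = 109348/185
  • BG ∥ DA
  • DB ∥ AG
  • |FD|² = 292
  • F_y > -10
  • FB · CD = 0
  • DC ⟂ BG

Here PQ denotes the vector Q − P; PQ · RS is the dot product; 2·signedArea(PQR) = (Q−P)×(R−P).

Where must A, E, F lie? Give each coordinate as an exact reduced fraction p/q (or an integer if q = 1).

A = (-21, 1)
E = (-37/3, -23/3)
F = (1598/185, -1734/185)

1. A_x = -21  [DB ∥ AG ∩ BG ∥ DA]
2. A_y = 1  [DB ∥ AG ∩ BG ∥ DA]
   → A = (-21, 1)
3. E_x = -37/3  [E divides AG with AE:EG = 2/3:1/3]
4. E_y = -23/3  [E divides AG with AE:EG = 2/3:1/3]
   → E = (-37/3, -23/3)
5. F_x = 1598/185  [line 429/185·x + -2717/185·y + -29172/185 = 0 ∩ |FD|² = 292]
6. F_y = -1734/185  [line 429/185·x + -2717/185·y + -29172/185 = 0 ∩ |FD|² = 292]
   → F = (1598/185, -1734/185)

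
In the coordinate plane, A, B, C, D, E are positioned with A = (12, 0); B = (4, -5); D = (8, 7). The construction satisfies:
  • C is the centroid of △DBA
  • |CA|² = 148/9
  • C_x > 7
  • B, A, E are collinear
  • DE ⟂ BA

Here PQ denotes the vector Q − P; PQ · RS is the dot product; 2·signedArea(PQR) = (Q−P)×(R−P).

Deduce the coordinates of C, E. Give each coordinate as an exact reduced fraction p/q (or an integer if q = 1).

1. C_x = 8  [C is the centroid of △DBA]
2. C_y = 2/3  [C is the centroid of △DBA]
   → C = (8, 2/3)
3. E_x = 1092/89  [B, A, E are collinear ∩ DE ⟂ BA]
4. E_y = 15/89  [B, A, E are collinear ∩ DE ⟂ BA]
   → E = (1092/89, 15/89)

C = (8, 2/3)
E = (1092/89, 15/89)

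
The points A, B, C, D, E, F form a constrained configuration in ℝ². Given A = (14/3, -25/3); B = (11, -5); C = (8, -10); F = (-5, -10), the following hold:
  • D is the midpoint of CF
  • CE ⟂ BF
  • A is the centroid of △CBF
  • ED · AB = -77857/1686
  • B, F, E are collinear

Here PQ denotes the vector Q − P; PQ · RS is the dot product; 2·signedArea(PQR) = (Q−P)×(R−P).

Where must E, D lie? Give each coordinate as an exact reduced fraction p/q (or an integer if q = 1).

1. E_x = 1923/281  [B, F, E are collinear ∩ CE ⟂ BF]
2. E_y = -1770/281  [B, F, E are collinear ∩ CE ⟂ BF]
   → E = (1923/281, -1770/281)
3. D_x = 3/2  [D is the midpoint of CF]
4. D_y = -10  [D is the midpoint of CF]
   → D = (3/2, -10)

D = (3/2, -10)
E = (1923/281, -1770/281)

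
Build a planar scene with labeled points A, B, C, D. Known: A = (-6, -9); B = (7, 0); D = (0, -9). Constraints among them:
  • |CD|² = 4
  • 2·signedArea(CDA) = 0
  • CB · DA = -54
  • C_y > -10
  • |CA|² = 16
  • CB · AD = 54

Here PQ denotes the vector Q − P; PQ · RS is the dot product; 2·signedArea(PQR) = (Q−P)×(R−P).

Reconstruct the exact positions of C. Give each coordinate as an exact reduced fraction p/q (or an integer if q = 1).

C = (-2, -9)

1. C_x = -2  [2·signedArea(CDA) = 0 ∩ CB · AD = 54]
2. C_y = -9  [2·signedArea(CDA) = 0 ∩ CB · AD = 54]
   → C = (-2, -9)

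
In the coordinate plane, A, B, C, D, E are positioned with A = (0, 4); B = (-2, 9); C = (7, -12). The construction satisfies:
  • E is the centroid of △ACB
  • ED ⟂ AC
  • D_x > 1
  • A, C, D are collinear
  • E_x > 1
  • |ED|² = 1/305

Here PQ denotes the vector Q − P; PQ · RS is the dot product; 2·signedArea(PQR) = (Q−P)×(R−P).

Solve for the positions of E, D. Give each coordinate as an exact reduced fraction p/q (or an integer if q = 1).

1. E_x = 5/3  [E is the centroid of △ACB]
2. E_y = 1/3  [E is the centroid of △ACB]
   → E = (5/3, 1/3)
3. D_x = 1477/915  [A, C, D are collinear ∩ ED ⟂ AC]
4. D_y = 284/915  [A, C, D are collinear ∩ ED ⟂ AC]
   → D = (1477/915, 284/915)

D = (1477/915, 284/915)
E = (5/3, 1/3)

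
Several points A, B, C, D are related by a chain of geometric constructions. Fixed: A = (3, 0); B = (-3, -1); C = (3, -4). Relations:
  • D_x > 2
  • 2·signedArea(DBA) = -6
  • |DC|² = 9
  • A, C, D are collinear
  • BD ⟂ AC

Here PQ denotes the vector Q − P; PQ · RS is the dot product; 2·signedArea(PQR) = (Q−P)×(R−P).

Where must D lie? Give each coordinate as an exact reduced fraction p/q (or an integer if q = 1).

D = (3, -1)

1. D_x = 3  [A, C, D are collinear ∩ BD ⟂ AC]
2. D_y = -1  [A, C, D are collinear ∩ BD ⟂ AC]
   → D = (3, -1)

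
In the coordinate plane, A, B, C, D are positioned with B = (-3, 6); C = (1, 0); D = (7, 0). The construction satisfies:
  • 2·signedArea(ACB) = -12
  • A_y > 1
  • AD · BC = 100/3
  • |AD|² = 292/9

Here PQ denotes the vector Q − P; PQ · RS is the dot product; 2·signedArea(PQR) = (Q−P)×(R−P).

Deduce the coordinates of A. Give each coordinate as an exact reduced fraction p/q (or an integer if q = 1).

1. A_x = 5/3  [2·signedArea(ACB) = -12 ∩ AD · BC = 100/3]
2. A_y = 2  [2·signedArea(ACB) = -12 ∩ AD · BC = 100/3]
   → A = (5/3, 2)

A = (5/3, 2)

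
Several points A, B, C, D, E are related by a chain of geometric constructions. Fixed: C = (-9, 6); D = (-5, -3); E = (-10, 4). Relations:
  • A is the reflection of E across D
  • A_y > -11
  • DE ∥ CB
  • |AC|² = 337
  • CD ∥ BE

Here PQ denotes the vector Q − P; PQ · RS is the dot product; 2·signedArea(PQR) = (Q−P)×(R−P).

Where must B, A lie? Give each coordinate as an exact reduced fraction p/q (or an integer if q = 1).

1. B_x = -14  [CD ∥ BE ∩ DE ∥ CB]
2. B_y = 13  [CD ∥ BE ∩ DE ∥ CB]
   → B = (-14, 13)
3. A_x = 0  [A is the reflection of E across D]
4. A_y = -10  [A is the reflection of E across D]
   → A = (0, -10)

A = (0, -10)
B = (-14, 13)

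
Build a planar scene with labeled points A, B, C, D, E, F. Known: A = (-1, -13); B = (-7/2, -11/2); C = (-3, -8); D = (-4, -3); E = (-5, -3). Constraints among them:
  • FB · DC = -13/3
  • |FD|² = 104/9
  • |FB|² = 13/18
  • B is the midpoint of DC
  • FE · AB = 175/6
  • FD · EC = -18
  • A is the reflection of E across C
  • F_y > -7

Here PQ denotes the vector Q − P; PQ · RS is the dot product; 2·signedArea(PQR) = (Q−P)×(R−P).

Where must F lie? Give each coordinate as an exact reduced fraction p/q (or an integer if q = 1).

F = (-10/3, -19/3)

1. F_x = -10/3  [FD · EC = -18 ∩ FE · AB = 175/6]
2. F_y = -19/3  [FD · EC = -18 ∩ FE · AB = 175/6]
   → F = (-10/3, -19/3)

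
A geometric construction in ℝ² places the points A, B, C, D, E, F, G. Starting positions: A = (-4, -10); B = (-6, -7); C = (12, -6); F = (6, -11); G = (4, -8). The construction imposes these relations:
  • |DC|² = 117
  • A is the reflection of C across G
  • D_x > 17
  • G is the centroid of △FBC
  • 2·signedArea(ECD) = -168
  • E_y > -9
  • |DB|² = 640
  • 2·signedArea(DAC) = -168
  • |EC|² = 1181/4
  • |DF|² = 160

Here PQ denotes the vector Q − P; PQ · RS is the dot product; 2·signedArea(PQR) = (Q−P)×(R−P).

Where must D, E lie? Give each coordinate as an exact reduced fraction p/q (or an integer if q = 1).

1. D_x = 18  [line -4·x + 16·y + 312 = 0 ∩ |DB|² = 640]
2. D_y = -15  [line -4·x + 16·y + 312 = 0 ∩ |DB|² = 640]
   → D = (18, -15)
3. E_x = -5  [line 9·x + 6·y + 96 = 0 ∩ |EC|² = 1181/4]
4. E_y = -17/2  [line 9·x + 6·y + 96 = 0 ∩ |EC|² = 1181/4]
   → E = (-5, -17/2)

D = (18, -15)
E = (-5, -17/2)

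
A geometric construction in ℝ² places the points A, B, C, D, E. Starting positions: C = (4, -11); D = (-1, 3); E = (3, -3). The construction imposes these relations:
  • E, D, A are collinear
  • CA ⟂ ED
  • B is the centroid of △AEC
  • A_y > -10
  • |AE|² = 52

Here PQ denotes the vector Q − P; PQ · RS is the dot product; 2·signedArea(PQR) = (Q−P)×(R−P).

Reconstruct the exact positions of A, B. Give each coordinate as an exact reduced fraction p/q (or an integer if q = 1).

A = (7, -9)
B = (14/3, -23/3)

1. A_x = 7  [E, D, A are collinear ∩ CA ⟂ ED]
2. A_y = -9  [E, D, A are collinear ∩ CA ⟂ ED]
   → A = (7, -9)
3. B_x = 14/3  [B is the centroid of △AEC]
4. B_y = -23/3  [B is the centroid of △AEC]
   → B = (14/3, -23/3)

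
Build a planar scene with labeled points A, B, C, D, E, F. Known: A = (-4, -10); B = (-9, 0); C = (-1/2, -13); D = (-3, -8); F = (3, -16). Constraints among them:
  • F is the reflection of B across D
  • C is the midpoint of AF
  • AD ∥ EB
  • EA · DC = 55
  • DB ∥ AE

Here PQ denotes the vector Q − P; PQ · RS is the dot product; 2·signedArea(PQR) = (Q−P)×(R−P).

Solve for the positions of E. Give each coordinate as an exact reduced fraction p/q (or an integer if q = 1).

E = (-10, -2)

1. E_x = -10  [AD ∥ EB ∩ DB ∥ AE]
2. E_y = -2  [AD ∥ EB ∩ DB ∥ AE]
   → E = (-10, -2)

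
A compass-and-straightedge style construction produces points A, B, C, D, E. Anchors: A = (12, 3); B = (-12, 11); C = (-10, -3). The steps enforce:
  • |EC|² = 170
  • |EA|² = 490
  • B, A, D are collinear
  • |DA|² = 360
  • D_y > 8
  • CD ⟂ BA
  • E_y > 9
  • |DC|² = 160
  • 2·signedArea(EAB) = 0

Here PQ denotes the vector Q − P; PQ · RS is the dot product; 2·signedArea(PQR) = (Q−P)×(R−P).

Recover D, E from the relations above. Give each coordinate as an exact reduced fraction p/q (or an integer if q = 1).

D = (-6, 9)
E = (-9, 10)

1. D_x = -6  [B, A, D are collinear ∩ CD ⟂ BA]
2. D_y = 9  [B, A, D are collinear ∩ CD ⟂ BA]
   → D = (-6, 9)
3. E_x = -9  [line -8·x + -24·y + 168 = 0 ∩ |EC|² = 170]
4. E_y = 10  [line -8·x + -24·y + 168 = 0 ∩ |EC|² = 170]
   → E = (-9, 10)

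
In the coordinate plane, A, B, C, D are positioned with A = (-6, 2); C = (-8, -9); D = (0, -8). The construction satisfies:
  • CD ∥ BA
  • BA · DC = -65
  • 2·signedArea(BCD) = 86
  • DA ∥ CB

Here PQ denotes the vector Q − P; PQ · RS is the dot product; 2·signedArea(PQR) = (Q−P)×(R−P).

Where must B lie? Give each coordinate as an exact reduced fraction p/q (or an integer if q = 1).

B = (-14, 1)

1. B_x = -14  [CD ∥ BA ∩ DA ∥ CB]
2. B_y = 1  [CD ∥ BA ∩ DA ∥ CB]
   → B = (-14, 1)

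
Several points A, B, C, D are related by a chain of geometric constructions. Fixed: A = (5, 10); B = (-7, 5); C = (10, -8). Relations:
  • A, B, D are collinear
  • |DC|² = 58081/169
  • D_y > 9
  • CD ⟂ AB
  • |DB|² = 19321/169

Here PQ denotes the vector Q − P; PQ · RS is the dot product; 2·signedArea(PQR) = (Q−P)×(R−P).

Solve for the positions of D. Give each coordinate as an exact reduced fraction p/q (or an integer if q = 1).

D = (485/169, 1540/169)

1. D_x = 485/169  [A, B, D are collinear ∩ CD ⟂ AB]
2. D_y = 1540/169  [A, B, D are collinear ∩ CD ⟂ AB]
   → D = (485/169, 1540/169)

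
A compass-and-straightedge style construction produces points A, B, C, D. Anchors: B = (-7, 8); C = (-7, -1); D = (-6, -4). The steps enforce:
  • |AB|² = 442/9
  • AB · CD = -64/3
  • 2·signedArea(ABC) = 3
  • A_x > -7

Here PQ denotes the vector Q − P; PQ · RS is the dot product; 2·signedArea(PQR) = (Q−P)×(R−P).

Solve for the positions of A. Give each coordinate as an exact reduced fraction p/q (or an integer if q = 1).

A = (-20/3, 1)

1. A_x = -20/3  [2·signedArea(ABC) = 3 ∩ AB · CD = -64/3]
2. A_y = 1  [2·signedArea(ABC) = 3 ∩ AB · CD = -64/3]
   → A = (-20/3, 1)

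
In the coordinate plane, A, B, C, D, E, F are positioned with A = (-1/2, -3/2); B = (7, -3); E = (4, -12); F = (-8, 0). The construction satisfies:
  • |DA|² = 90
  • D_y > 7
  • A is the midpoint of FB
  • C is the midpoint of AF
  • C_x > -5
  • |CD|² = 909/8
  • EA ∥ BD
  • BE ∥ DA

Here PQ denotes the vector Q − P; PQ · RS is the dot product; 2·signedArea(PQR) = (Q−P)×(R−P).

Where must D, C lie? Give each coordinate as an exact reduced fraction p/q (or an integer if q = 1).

C = (-17/4, -3/4)
D = (5/2, 15/2)

1. D_x = 5/2  [BE ∥ DA ∩ EA ∥ BD]
2. D_y = 15/2  [BE ∥ DA ∩ EA ∥ BD]
   → D = (5/2, 15/2)
3. C_x = -17/4  [C is the midpoint of AF]
4. C_y = -3/4  [C is the midpoint of AF]
   → C = (-17/4, -3/4)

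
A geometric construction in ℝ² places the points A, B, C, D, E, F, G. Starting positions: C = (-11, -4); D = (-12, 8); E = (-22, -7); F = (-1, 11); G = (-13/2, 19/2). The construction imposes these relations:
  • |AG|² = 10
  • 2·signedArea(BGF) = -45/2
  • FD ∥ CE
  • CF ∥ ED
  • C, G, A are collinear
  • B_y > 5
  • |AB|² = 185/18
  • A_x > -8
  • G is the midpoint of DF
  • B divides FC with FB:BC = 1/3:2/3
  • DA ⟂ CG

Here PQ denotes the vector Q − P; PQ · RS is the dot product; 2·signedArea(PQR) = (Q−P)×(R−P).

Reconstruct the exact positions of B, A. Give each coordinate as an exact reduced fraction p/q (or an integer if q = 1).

1. B_x = -13/3  [B divides FC with FB:BC = 1/3:2/3]
2. B_y = 6  [B divides FC with FB:BC = 1/3:2/3]
   → B = (-13/3, 6)
3. A_x = -15/2  [C, G, A are collinear ∩ DA ⟂ CG]
4. A_y = 13/2  [C, G, A are collinear ∩ DA ⟂ CG]
   → A = (-15/2, 13/2)

A = (-15/2, 13/2)
B = (-13/3, 6)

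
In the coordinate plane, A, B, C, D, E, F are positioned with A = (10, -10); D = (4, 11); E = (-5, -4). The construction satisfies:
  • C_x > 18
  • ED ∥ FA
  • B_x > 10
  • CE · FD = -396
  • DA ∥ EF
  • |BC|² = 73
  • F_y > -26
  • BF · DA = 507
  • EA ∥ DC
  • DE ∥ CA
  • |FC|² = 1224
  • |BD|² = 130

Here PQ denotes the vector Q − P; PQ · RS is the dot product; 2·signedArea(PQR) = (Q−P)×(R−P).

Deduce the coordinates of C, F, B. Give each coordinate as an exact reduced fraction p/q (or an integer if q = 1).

B = (11, 2)
C = (19, 5)
F = (1, -25)

1. C_x = 19  [DE ∥ CA ∩ EA ∥ DC]
2. C_y = 5  [DE ∥ CA ∩ EA ∥ DC]
   → C = (19, 5)
3. F_x = 1  [ED ∥ FA ∩ DA ∥ EF]
4. F_y = -25  [ED ∥ FA ∩ DA ∥ EF]
   → F = (1, -25)
5. B_x = 11  [line -6·x + 21·y + 24 = 0 ∩ |BD|² = 130]
6. B_y = 2  [line -6·x + 21·y + 24 = 0 ∩ |BD|² = 130]
   → B = (11, 2)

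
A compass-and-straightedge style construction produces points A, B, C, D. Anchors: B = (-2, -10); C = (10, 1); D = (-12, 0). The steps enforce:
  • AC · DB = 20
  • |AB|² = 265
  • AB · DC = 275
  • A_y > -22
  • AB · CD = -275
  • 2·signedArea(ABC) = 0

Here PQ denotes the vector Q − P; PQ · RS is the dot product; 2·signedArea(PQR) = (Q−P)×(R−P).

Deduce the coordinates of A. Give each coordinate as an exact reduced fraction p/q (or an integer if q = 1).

A = (-14, -21)

1. A_x = -14  [2·signedArea(ABC) = 0 ∩ AB · CD = -275]
2. A_y = -21  [2·signedArea(ABC) = 0 ∩ AB · CD = -275]
   → A = (-14, -21)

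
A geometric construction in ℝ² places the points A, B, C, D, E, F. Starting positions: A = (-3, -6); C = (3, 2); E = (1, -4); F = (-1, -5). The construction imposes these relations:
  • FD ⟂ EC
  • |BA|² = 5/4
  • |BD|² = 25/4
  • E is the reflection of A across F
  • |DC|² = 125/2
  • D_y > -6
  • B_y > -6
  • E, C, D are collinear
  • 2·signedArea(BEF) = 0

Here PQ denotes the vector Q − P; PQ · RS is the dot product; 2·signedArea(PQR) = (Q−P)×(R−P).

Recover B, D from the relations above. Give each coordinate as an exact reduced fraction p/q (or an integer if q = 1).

B = (-2, -11/2)
D = (1/2, -11/2)

1. B_x = -2  [line 1·x + -2·y + -9 = 0 ∩ |BA|² = 5/4]
2. B_y = -11/2  [line 1·x + -2·y + -9 = 0 ∩ |BA|² = 5/4]
   → B = (-2, -11/2)
3. D_x = 1/2  [E, C, D are collinear ∩ FD ⟂ EC]
4. D_y = -11/2  [E, C, D are collinear ∩ FD ⟂ EC]
   → D = (1/2, -11/2)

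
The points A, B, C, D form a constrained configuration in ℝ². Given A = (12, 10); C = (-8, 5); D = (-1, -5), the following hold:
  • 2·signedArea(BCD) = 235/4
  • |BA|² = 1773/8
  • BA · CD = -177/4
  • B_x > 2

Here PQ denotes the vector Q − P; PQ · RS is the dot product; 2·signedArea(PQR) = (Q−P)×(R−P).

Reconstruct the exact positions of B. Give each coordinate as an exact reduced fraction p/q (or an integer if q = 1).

1. B_x = 9/4  [BA · CD = -177/4 ∩ 2·signedArea(BCD) = 235/4]
2. B_y = -5/4  [BA · CD = -177/4 ∩ 2·signedArea(BCD) = 235/4]
   → B = (9/4, -5/4)

B = (9/4, -5/4)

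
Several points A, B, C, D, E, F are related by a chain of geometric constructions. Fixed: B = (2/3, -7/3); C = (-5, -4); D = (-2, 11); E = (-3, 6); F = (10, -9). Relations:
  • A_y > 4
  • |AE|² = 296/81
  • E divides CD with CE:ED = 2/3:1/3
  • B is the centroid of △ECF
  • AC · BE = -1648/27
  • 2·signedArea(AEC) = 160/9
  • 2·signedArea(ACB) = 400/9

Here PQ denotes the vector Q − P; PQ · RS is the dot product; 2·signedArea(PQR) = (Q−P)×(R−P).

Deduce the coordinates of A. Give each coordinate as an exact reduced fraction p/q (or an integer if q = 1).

A = (-13/9, 44/9)

1. A_x = -13/9  [2·signedArea(ACB) = 400/9 ∩ 2·signedArea(AEC) = 160/9]
2. A_y = 44/9  [2·signedArea(ACB) = 400/9 ∩ 2·signedArea(AEC) = 160/9]
   → A = (-13/9, 44/9)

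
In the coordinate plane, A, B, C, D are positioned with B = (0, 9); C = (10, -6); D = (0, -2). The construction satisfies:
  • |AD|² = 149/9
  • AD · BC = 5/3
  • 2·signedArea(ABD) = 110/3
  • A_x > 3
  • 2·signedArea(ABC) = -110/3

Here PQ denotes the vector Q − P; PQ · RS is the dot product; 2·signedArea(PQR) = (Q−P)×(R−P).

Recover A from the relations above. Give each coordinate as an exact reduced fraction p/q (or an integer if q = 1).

1. A_x = 10/3  [2·signedArea(ABD) = 110/3 ∩ AD · BC = 5/3]
2. A_y = 1/3  [2·signedArea(ABD) = 110/3 ∩ AD · BC = 5/3]
   → A = (10/3, 1/3)

A = (10/3, 1/3)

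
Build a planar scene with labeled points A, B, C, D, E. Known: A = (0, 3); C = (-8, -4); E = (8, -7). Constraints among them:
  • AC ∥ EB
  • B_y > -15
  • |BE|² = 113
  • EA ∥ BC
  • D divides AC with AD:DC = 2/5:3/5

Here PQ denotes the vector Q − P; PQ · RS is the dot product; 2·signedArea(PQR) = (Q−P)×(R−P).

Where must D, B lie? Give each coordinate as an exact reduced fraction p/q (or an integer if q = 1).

1. D_x = -16/5  [D divides AC with AD:DC = 2/5:3/5]
2. D_y = 1/5  [D divides AC with AD:DC = 2/5:3/5]
   → D = (-16/5, 1/5)
3. B_x = 0  [EA ∥ BC ∩ AC ∥ EB]
4. B_y = -14  [EA ∥ BC ∩ AC ∥ EB]
   → B = (0, -14)

B = (0, -14)
D = (-16/5, 1/5)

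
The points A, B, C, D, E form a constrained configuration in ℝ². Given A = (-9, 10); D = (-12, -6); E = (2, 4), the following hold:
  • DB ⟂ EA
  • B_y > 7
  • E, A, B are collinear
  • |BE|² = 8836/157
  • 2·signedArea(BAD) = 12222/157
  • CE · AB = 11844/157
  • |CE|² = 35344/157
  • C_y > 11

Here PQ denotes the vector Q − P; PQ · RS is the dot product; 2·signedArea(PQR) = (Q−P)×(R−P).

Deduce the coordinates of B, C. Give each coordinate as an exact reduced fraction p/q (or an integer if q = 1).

1. B_x = -720/157  [E, A, B are collinear ∩ DB ⟂ EA]
2. B_y = 1192/157  [E, A, B are collinear ∩ DB ⟂ EA]
   → B = (-720/157, 1192/157)
3. C_x = -1754/157  [line -693/157·x + 378/157·y + -11970/157 = 0 ∩ |CE|² = 35344/157]
4. C_y = 1756/157  [line -693/157·x + 378/157·y + -11970/157 = 0 ∩ |CE|² = 35344/157]
   → C = (-1754/157, 1756/157)

B = (-720/157, 1192/157)
C = (-1754/157, 1756/157)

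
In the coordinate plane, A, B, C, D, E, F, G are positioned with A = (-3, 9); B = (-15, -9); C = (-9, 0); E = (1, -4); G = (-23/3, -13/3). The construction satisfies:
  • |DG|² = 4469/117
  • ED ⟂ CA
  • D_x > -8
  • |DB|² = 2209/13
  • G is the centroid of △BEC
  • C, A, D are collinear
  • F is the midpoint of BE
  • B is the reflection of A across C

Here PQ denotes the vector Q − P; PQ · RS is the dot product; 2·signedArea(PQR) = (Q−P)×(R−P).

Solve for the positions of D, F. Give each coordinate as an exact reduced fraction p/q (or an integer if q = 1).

D = (-101/13, 24/13)
F = (-7, -13/2)

1. D_x = -101/13  [C, A, D are collinear ∩ ED ⟂ CA]
2. D_y = 24/13  [C, A, D are collinear ∩ ED ⟂ CA]
   → D = (-101/13, 24/13)
3. F_x = -7  [F is the midpoint of BE]
4. F_y = -13/2  [F is the midpoint of BE]
   → F = (-7, -13/2)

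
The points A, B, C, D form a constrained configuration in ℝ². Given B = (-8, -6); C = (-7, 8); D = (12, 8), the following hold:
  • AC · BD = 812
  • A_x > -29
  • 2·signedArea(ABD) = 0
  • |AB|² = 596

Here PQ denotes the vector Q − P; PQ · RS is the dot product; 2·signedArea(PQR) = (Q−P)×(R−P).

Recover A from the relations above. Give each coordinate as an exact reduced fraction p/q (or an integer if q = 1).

A = (-28, -20)

1. A_x = -28  [2·signedArea(ABD) = 0 ∩ AC · BD = 812]
2. A_y = -20  [2·signedArea(ABD) = 0 ∩ AC · BD = 812]
   → A = (-28, -20)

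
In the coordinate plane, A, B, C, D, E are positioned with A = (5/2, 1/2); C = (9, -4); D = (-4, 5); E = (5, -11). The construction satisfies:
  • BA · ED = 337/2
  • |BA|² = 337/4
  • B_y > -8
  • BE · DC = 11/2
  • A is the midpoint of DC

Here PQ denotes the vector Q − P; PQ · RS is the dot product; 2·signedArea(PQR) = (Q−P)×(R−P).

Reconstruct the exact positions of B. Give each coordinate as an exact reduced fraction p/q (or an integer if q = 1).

B = (7, -15/2)

1. B_x = 7  [BA · ED = 337/2 ∩ BE · DC = 11/2]
2. B_y = -15/2  [BA · ED = 337/2 ∩ BE · DC = 11/2]
   → B = (7, -15/2)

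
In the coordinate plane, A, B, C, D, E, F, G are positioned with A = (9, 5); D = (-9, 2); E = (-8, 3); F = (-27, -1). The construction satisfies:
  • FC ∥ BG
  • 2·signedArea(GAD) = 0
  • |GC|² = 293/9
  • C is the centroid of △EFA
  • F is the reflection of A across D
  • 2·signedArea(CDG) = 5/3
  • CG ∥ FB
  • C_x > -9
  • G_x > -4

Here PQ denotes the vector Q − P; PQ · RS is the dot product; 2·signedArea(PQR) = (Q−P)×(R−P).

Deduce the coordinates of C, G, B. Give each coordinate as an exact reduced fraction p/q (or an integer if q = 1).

B = (-64/3, -1/3)
C = (-26/3, 7/3)
G = (-3, 3)

1. C_x = -26/3  [C is the centroid of △EFA]
2. C_y = 7/3  [C is the centroid of △EFA]
   → C = (-26/3, 7/3)
3. G_x = -3  [2·signedArea(GAD) = 0 ∩ 2·signedArea(CDG) = 5/3]
4. G_y = 3  [2·signedArea(GAD) = 0 ∩ 2·signedArea(CDG) = 5/3]
   → G = (-3, 3)
5. B_x = -64/3  [FC ∥ BG ∩ CG ∥ FB]
6. B_y = -1/3  [FC ∥ BG ∩ CG ∥ FB]
   → B = (-64/3, -1/3)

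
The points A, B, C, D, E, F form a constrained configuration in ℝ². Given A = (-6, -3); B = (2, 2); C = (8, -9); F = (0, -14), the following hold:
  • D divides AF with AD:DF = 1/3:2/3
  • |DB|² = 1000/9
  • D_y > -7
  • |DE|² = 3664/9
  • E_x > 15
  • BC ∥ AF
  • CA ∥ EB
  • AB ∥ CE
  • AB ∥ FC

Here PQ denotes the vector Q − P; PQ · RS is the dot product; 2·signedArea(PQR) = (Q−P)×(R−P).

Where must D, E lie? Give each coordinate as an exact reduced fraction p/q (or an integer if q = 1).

D = (-4, -20/3)
E = (16, -4)

1. D_x = -4  [D divides AF with AD:DF = 1/3:2/3]
2. D_y = -20/3  [D divides AF with AD:DF = 1/3:2/3]
   → D = (-4, -20/3)
3. E_x = 16  [CA ∥ EB ∩ AB ∥ CE]
4. E_y = -4  [CA ∥ EB ∩ AB ∥ CE]
   → E = (16, -4)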